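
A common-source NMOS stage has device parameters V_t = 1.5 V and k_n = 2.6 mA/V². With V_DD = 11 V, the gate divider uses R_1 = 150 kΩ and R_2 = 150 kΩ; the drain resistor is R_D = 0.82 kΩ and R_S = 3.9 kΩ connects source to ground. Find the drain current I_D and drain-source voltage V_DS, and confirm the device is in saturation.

I_D ≈ 0.82 mA, V_DS ≈ 7.1 V

V_G = V_DD·R_2/(R_1+R_2) = 11×150/300 = 5.5 V.
Assume saturation: I_D = (k_n/2)(V_GS − V_t)² with V_GS = V_G − I_D·R_S = 5.5 − 3.9·I_D.
Substituting gives 19.8·I_D² − 41.6·I_D + 20.8 = 0, with roots I_D = 0.822 or 1.28 mA.
The root I_D = 1.28 mA gives V_GS = 0.508 V ≤ V_t, so take I_D = 0.822 mA.
Then V_GS = 2.3 V and V_DS = V_DD − I_D(R_D+R_S) = 11 − 0.822×4.72 = 7.12 V.
Saturation requires V_DS ≥ V_GS − V_t = 0.795 V; 7.12 ≥ 0.795 ✓.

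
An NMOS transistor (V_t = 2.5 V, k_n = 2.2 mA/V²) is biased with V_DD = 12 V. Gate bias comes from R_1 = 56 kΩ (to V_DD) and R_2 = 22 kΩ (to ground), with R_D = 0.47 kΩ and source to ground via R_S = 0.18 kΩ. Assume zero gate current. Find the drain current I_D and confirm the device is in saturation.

I_D ≈ 0.65 mA

V_G = V_DD·R_2/(R_1+R_2) = 12×22/78 = 3.38 V.
Assume saturation: I_D = (k_n/2)(V_GS − V_t)² with V_GS = V_G − I_D·R_S = 3.38 − 0.18·I_D.
Substituting gives 0.0356·I_D² − 1.35·I_D + 0.861 = 0, with roots I_D = 0.649 or 37.2 mA.
The root I_D = 37.2 mA gives V_GS = -3.32 V ≤ V_t, so take I_D = 0.649 mA.
Then V_GS = 3.27 V and V_DS = V_DD − I_D(R_D+R_S) = 12 − 0.649×0.65 = 11.6 V.
Saturation requires V_DS ≥ V_GS − V_t = 0.768 V; 11.6 ≥ 0.768 ✓.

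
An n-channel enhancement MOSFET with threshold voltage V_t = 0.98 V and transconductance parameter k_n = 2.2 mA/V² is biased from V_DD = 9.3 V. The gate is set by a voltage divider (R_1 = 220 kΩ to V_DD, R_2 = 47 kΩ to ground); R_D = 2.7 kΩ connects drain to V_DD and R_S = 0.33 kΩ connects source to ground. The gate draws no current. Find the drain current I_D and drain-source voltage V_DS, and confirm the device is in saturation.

I_D ≈ 0.33 mA, V_DS ≈ 8.3 V

V_G = V_DD·R_2/(R_1+R_2) = 9.3×47/267 = 1.64 V.
Assume saturation: I_D = (k_n/2)(V_GS − V_t)² with V_GS = V_G − I_D·R_S = 1.64 − 0.33·I_D.
Substituting gives 0.12·I_D² − 1.48·I_D + 0.475 = 0, with roots I_D = 0.33 or 12 mA.
The root I_D = 12 mA gives V_GS = -2.32 V ≤ V_t, so take I_D = 0.33 mA.
Then V_GS = 1.53 V and V_DS = V_DD − I_D(R_D+R_S) = 9.3 − 0.33×3.03 = 8.3 V.
Saturation requires V_DS ≥ V_GS − V_t = 0.548 V; 8.3 ≥ 0.548 ✓.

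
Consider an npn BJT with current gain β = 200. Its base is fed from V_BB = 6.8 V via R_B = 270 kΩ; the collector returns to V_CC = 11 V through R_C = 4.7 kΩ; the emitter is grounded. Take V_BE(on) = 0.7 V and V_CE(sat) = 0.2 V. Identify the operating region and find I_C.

saturation; I_C ≈ 2.3 mA

Assume active: I_B = (6.8 − 0.7)/270 = 0.0226 mA, giving I_C = β·I_B = 4.52 mA.
But then V_CE = 11 − 4.52×4.7 = -10.2 V < V_CE(sat) = 0.2 V — impossible in the active region.
So the transistor is saturated. With V_CE = 0.2 V, I_C = (V_CC − 0.2)/R_C = 10.8/4.7 = 2.3 mA.
Check: β·I_B = 4.52 mA > I_C = 2.3 mA, confirming saturation.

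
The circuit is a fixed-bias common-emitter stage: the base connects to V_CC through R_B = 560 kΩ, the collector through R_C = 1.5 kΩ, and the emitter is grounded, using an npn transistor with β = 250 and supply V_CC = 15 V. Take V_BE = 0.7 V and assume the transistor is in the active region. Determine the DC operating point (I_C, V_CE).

Base loop: V_CC = I_B·R_B + V_BE, so I_B = (15 − 0.7)/560 kΩ = 0.0255 mA.
In the active region I_C = β·I_B = 250 × 0.0255 = 6.38 mA.
Collector loop: V_CE = V_CC − I_C·R_C = 15 − 6.38×1.5 = 5.42 V.
Since V_CE = 5.42 V > V_CE(sat) ≈ 0.2 V, the transistor is in the active region as assumed.

I_C ≈ 6.4 mA, V_CE ≈ 5.4 V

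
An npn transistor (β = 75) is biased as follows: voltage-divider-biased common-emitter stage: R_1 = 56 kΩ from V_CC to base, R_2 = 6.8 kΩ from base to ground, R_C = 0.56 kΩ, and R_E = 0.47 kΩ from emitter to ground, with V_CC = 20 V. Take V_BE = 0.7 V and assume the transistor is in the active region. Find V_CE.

V_CE ≈ 17 V

Thevenize the base divider: V_Th = V_CC·R_2/(R_1+R_2) = 20×6.8/62.8 = 2.17 V, R_Th = R_1‖R_2 = 6.06 kΩ.
Base-emitter loop: V_Th = I_B·R_Th + V_BE + (β+1)I_B·R_E, so I_B = (2.17 − 0.7) / (6.06 + 76×0.47) = 0.0351 mA.
I_C = β·I_B = 75×0.0351 = 2.63 mA, and I_E = (β+1)I_B = 2.67 mA.
V_CE = V_CC − I_C·R_C − I_E·R_E = 20 − 2.63×0.56 − 2.67×0.47 = 17.3 V.
V_CE = 17.3 V > 0.2 V confirms active-region operation.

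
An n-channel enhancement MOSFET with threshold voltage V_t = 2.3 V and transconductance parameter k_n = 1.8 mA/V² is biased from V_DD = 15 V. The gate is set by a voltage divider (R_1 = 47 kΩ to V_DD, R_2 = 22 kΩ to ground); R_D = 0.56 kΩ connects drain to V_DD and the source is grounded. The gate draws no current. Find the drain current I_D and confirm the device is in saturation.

V_G = V_DD·R_2/(R_1+R_2) = 15×22/69 = 4.78 V. With the source grounded, V_GS = V_G = 4.78 V.
Assume saturation: I_D = (k_n/2)(V_GS − V_t)² = (1.8/2)×(4.78 − 2.3)² = 0.9×2.48² = 5.55 mA.
V_DS = V_DD − I_D·R_D = 15 − 5.55×0.56 = 11.9 V.
Saturation requires V_DS ≥ V_GS − V_t = 2.48 V; 11.9 ≥ 2.48 ✓.

I_D ≈ 5.5 mA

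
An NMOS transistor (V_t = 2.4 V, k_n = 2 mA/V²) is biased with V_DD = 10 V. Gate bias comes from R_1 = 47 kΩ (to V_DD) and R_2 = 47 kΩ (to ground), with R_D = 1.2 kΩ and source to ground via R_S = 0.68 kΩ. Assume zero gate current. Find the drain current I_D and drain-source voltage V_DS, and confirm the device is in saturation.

I_D ≈ 1.8 mA, V_DS ≈ 6.6 V

V_G = V_DD·R_2/(R_1+R_2) = 10×47/94 = 5 V.
Assume saturation: I_D = (k_n/2)(V_GS − V_t)² with V_GS = V_G − I_D·R_S = 5 − 0.68·I_D.
Substituting gives 0.462·I_D² − 4.54·I_D + 6.76 = 0, with roots I_D = 1.83 or 7.98 mA.
The root I_D = 7.98 mA gives V_GS = -0.424 V ≤ V_t, so take I_D = 1.83 mA.
Then V_GS = 3.75 V and V_DS = V_DD − I_D(R_D+R_S) = 10 − 1.83×1.88 = 6.55 V.
Saturation requires V_DS ≥ V_GS − V_t = 1.35 V; 6.55 ≥ 1.35 ✓.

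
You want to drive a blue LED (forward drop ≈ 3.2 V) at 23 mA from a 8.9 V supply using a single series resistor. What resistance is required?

The resistor drops V_S − V_D = 8.9 − 3.2 = 5.7 V at 23 mA.
R = 5.7 V / 23 mA = 0.248 kΩ.

R ≈ 0.25 kΩ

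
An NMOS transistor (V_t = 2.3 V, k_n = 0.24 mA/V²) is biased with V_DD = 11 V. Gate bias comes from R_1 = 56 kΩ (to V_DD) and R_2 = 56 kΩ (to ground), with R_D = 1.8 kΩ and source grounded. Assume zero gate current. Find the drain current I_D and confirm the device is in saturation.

V_G = V_DD·R_2/(R_1+R_2) = 11×56/112 = 5.5 V. With the source grounded, V_GS = V_G = 5.5 V.
Assume saturation: I_D = (k_n/2)(V_GS − V_t)² = (0.24/2)×(5.5 − 2.3)² = 0.12×3.2² = 1.23 mA.
V_DS = V_DD − I_D·R_D = 11 − 1.23×1.8 = 8.79 V.
Saturation requires V_DS ≥ V_GS − V_t = 3.2 V; 8.79 ≥ 3.2 ✓.

I_D ≈ 1.2 mA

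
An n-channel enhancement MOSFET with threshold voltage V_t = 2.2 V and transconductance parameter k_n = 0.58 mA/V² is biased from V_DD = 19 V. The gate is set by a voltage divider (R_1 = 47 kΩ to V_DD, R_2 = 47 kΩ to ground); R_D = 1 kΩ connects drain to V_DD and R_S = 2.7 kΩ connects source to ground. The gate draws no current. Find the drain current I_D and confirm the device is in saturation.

I_D ≈ 1.8 mA

V_G = V_DD·R_2/(R_1+R_2) = 19×47/94 = 9.5 V.
Assume saturation: I_D = (k_n/2)(V_GS − V_t)² with V_GS = V_G − I_D·R_S = 9.5 − 2.7·I_D.
Substituting gives 2.11·I_D² − 12.4·I_D + 15.5 = 0, with roots I_D = 1.78 or 4.1 mA.
The root I_D = 4.1 mA gives V_GS = -1.56 V ≤ V_t, so take I_D = 1.78 mA.
Then V_GS = 4.68 V and V_DS = V_DD − I_D(R_D+R_S) = 19 − 1.78×3.7 = 12.4 V.
Saturation requires V_DS ≥ V_GS − V_t = 2.48 V; 12.4 ≥ 2.48 ✓.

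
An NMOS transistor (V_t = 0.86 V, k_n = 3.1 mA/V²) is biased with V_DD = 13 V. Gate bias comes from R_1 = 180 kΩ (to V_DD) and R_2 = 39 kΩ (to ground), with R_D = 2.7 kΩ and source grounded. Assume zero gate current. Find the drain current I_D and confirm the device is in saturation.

I_D ≈ 3.3 mA

V_G = V_DD·R_2/(R_1+R_2) = 13×39/219 = 2.32 V. With the source grounded, V_GS = V_G = 2.32 V.
Assume saturation: I_D = (k_n/2)(V_GS − V_t)² = (3.1/2)×(2.32 − 0.86)² = 1.55×1.46² = 3.28 mA.
V_DS = V_DD − I_D·R_D = 13 − 3.28×2.7 = 4.14 V.
Saturation requires V_DS ≥ V_GS − V_t = 1.46 V; 4.14 ≥ 1.46 ✓.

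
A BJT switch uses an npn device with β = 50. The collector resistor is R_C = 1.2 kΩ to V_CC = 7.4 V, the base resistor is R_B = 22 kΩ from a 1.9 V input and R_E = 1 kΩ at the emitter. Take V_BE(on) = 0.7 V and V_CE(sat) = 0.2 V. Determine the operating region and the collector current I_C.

active; I_C ≈ 0.82 mA

Assume active. Base-emitter loop: I_B = (V_BB − V_BE)/(R_B + (β+1)R_E) = (1.9 − 0.7)/(22 + 51×1) = 0.0164 mA.
I_C = β·I_B = 50×0.0164 = 0.822 mA.
V_CE = V_CC − I_C·R_C − I_E·R_E = 7.4 − 0.822×1.2 − 0.838×1 = 5.58 V > V_CE(sat), so the active-region assumption holds.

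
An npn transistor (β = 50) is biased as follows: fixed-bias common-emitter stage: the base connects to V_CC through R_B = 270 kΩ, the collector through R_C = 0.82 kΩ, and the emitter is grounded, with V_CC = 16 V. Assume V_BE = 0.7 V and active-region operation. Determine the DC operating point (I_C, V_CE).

Base loop: V_CC = I_B·R_B + V_BE, so I_B = (16 − 0.7)/270 kΩ = 0.0567 mA.
In the active region I_C = β·I_B = 50 × 0.0567 = 2.83 mA.
Collector loop: V_CE = V_CC − I_C·R_C = 16 − 2.83×0.82 = 13.7 V.
Since V_CE = 13.7 V > V_CE(sat) ≈ 0.2 V, the transistor is in the active region as assumed.

I_C ≈ 2.8 mA, V_CE ≈ 14 V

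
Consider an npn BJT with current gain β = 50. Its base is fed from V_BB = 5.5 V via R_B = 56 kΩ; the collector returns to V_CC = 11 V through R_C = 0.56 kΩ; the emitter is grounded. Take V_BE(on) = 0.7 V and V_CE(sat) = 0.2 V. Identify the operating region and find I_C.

active; I_C ≈ 4.3 mA

Assume active. Base-emitter loop: I_B = (V_BB − V_BE)/R_B = (5.5 − 0.7)/56 = 0.0857 mA.
I_C = β·I_B = 50×0.0857 = 4.29 mA.
V_CE = V_CC − I_C·R_C = 11 − 4.29×0.56 = 8.6 V > V_CE(sat), so the active-region assumption holds.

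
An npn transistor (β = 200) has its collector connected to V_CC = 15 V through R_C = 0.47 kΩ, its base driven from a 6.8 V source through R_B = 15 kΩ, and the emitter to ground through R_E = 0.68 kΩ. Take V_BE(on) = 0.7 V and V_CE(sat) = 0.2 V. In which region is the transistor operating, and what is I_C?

Assume active. Base-emitter loop: I_B = (V_BB − V_BE)/(R_B + (β+1)R_E) = (6.8 − 0.7)/(15 + 201×0.68) = 0.0402 mA.
I_C = β·I_B = 200×0.0402 = 8.04 mA.
V_CE = V_CC − I_C·R_C − I_E·R_E = 15 − 8.04×0.47 − 8.08×0.68 = 5.72 V > V_CE(sat), so the active-region assumption holds.

active; I_C ≈ 8 mA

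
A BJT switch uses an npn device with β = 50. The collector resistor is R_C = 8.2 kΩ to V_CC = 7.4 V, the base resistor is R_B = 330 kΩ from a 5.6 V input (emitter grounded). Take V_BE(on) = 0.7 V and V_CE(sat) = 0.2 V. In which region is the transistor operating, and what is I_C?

active; I_C ≈ 0.74 mA

Assume active. Base-emitter loop: I_B = (V_BB − V_BE)/R_B = (5.6 − 0.7)/330 = 0.0148 mA.
I_C = β·I_B = 50×0.0148 = 0.742 mA.
V_CE = V_CC − I_C·R_C = 7.4 − 0.742×8.2 = 1.31 V > V_CE(sat), so the active-region assumption holds.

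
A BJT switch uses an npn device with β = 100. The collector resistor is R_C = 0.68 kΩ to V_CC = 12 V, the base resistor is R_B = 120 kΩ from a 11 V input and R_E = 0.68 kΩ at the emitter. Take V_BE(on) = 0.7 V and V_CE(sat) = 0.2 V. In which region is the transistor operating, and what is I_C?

active; I_C ≈ 5.5 mA

Assume active. Base-emitter loop: I_B = (V_BB − V_BE)/(R_B + (β+1)R_E) = (11 − 0.7)/(120 + 101×0.68) = 0.0546 mA.
I_C = β·I_B = 100×0.0546 = 5.46 mA.
V_CE = V_CC − I_C·R_C − I_E·R_E = 12 − 5.46×0.68 − 5.51×0.68 = 4.54 V > V_CE(sat), so the active-region assumption holds.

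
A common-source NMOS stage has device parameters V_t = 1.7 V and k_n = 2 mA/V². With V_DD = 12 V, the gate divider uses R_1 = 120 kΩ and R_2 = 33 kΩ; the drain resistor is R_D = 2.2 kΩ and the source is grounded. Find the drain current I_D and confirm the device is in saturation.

V_G = V_DD·R_2/(R_1+R_2) = 12×33/153 = 2.59 V. With the source grounded, V_GS = V_G = 2.59 V.
Assume saturation: I_D = (k_n/2)(V_GS − V_t)² = (2/2)×(2.59 − 1.7)² = 1×0.888² = 0.789 mA.
V_DS = V_DD − I_D·R_D = 12 − 0.789×2.2 = 10.3 V.
Saturation requires V_DS ≥ V_GS − V_t = 0.888 V; 10.3 ≥ 0.888 ✓.

I_D ≈ 0.79 mA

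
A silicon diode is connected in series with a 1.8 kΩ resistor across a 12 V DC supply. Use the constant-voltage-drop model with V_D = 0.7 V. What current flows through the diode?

KVL around the loop: 12 = V_D + I·R = 0.7 + I × 1.8 kΩ.
So I = (12 − 0.7) / 1.8 kΩ = 11.3 / 1.8 = 6.28 mA.

I ≈ 6.3 mA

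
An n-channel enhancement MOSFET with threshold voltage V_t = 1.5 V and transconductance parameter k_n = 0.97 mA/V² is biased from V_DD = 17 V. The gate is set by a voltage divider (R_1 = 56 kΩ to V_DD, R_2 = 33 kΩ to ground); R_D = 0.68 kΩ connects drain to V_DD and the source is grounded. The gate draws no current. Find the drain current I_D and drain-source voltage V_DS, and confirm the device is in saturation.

V_G = V_DD·R_2/(R_1+R_2) = 17×33/89 = 6.3 V. With the source grounded, V_GS = V_G = 6.3 V.
Assume saturation: I_D = (k_n/2)(V_GS − V_t)² = (0.97/2)×(6.3 − 1.5)² = 0.485×4.8² = 11.2 mA.
V_DS = V_DD − I_D·R_D = 17 − 11.2×0.68 = 9.39 V.
Saturation requires V_DS ≥ V_GS − V_t = 4.8 V; 9.39 ≥ 4.8 ✓.

I_D ≈ 11 mA, V_DS ≈ 9.4 V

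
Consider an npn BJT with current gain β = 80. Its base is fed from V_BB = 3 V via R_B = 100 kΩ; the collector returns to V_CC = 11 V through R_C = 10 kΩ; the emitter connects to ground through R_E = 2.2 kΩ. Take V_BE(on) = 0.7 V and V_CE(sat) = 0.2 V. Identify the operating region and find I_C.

Assume active. Base-emitter loop: I_B = (V_BB − V_BE)/(R_B + (β+1)R_E) = (3 − 0.7)/(100 + 81×2.2) = 0.00827 mA.
I_C = β·I_B = 80×0.00827 = 0.661 mA.
V_CE = V_CC − I_C·R_C − I_E·R_E = 11 − 0.661×10 − 0.67×2.2 = 2.91 V > V_CE(sat), so the active-region assumption holds.

active; I_C ≈ 0.66 mA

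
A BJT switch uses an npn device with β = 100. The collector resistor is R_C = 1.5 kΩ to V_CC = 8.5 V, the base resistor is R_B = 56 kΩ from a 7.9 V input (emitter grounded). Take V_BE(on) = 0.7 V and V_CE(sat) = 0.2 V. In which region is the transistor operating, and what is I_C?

Assume active: I_B = (7.9 − 0.7)/56 = 0.129 mA, giving I_C = β·I_B = 12.9 mA.
But then V_CE = 8.5 − 12.9×1.5 = -10.8 V < V_CE(sat) = 0.2 V — impossible in the active region.
So the transistor is saturated. With V_CE = 0.2 V, I_C = (V_CC − 0.2)/R_C = 8.3/1.5 = 5.53 mA.
Check: β·I_B = 12.9 mA > I_C = 5.53 mA, confirming saturation.

saturation; I_C ≈ 5.5 mA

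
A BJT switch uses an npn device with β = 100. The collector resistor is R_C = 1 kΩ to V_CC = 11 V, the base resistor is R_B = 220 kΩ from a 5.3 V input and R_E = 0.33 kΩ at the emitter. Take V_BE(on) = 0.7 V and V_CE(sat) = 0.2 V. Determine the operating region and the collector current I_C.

active; I_C ≈ 1.8 mA

Assume active. Base-emitter loop: I_B = (V_BB − V_BE)/(R_B + (β+1)R_E) = (5.3 − 0.7)/(220 + 101×0.33) = 0.0182 mA.
I_C = β·I_B = 100×0.0182 = 1.82 mA.
V_CE = V_CC − I_C·R_C − I_E·R_E = 11 − 1.82×1 − 1.83×0.33 = 8.58 V > V_CE(sat), so the active-region assumption holds.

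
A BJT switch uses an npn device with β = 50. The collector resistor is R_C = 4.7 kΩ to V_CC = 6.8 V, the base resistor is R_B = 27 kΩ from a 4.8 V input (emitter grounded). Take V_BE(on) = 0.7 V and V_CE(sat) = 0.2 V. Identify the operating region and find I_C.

saturation; I_C ≈ 1.4 mA

Assume active: I_B = (4.8 − 0.7)/27 = 0.152 mA, giving I_C = β·I_B = 7.59 mA.
But then V_CE = 6.8 − 7.59×4.7 = -28.9 V < V_CE(sat) = 0.2 V — impossible in the active region.
So the transistor is saturated. With V_CE = 0.2 V, I_C = (V_CC − 0.2)/R_C = 6.6/4.7 = 1.4 mA.
Check: β·I_B = 7.59 mA > I_C = 1.4 mA, confirming saturation.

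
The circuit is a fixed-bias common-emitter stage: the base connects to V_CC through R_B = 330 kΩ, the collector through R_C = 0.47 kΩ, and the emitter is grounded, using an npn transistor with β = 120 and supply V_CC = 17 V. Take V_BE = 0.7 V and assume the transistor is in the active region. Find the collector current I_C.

Base loop: V_CC = I_B·R_B + V_BE, so I_B = (17 − 0.7)/330 kΩ = 0.0494 mA.
In the active region I_C = β·I_B = 120 × 0.0494 = 5.93 mA.
Collector loop: V_CE = V_CC − I_C·R_C = 17 − 5.93×0.47 = 14.2 V.
Since V_CE = 14.2 V > V_CE(sat) ≈ 0.2 V, the transistor is in the active region as assumed.

I_C ≈ 5.9 mA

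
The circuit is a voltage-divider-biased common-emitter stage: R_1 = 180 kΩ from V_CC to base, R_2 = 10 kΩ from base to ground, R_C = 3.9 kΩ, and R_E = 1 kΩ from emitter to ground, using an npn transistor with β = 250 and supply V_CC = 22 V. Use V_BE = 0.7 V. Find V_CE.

Thevenize the base divider: V_Th = V_CC·R_2/(R_1+R_2) = 22×10/190 = 1.16 V, R_Th = R_1‖R_2 = 9.47 kΩ.
Base-emitter loop: V_Th = I_B·R_Th + V_BE + (β+1)I_B·R_E, so I_B = (1.16 − 0.7) / (9.47 + 251×1) = 0.00176 mA.
I_C = β·I_B = 250×0.00176 = 0.439 mA, and I_E = (β+1)I_B = 0.441 mA.
V_CE = V_CC − I_C·R_C − I_E·R_E = 22 − 0.439×3.9 − 0.441×1 = 19.8 V.
V_CE = 19.8 V > 0.2 V confirms active-region operation.

V_CE ≈ 20 V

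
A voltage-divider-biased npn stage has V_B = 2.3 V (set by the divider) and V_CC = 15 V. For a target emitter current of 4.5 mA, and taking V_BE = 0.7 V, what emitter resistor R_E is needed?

R_E ≈ 0.36 kΩ

V_E = V_B − V_BE = 2.3 − 0.7 = 1.6 V.
R_E = V_E / I_E = 1.6 / 4.5 = 0.356 kΩ.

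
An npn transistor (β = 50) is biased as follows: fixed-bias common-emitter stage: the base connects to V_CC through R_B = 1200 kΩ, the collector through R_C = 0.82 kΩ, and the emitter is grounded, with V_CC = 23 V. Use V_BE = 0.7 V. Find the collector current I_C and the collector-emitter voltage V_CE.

I_C ≈ 0.93 mA, V_CE ≈ 22 V

Base loop: V_CC = I_B·R_B + V_BE, so I_B = (23 − 0.7)/1200 kΩ = 0.0186 mA.
In the active region I_C = β·I_B = 50 × 0.0186 = 0.929 mA.
Collector loop: V_CE = V_CC − I_C·R_C = 23 − 0.929×0.82 = 22.2 V.
Since V_CE = 22.2 V > V_CE(sat) ≈ 0.2 V, the transistor is in the active region as assumed.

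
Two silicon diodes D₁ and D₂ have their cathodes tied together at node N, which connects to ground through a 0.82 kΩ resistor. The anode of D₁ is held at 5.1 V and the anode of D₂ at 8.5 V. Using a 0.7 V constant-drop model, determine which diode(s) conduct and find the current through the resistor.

Only D₂ conducts; I_R ≈ 9.5 mA

Assume both conduct. Then node N would need to be at both 5.1−0.7 = 4.4 V and 8.5−0.7 = 7.8 V, which is impossible.
Assume only D₂ conducts: V_N = 8.5 − 0.7 = 7.8 V, so I_R = 7.8/0.82 = 9.51 mA.
Check D₁: its anode-to-cathode voltage is 5.1 − 7.8 = -2.7 V < 0.7 V, so it is off. The assumption is consistent.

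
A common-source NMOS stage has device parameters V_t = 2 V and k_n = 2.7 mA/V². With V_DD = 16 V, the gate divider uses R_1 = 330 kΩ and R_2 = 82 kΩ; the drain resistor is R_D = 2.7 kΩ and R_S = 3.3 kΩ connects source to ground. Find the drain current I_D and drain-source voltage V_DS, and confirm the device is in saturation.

I_D ≈ 0.23 mA, V_DS ≈ 15 V

V_G = V_DD·R_2/(R_1+R_2) = 16×82/412 = 3.18 V.
Assume saturation: I_D = (k_n/2)(V_GS − V_t)² with V_GS = V_G − I_D·R_S = 3.18 − 3.3·I_D.
Substituting gives 14.7·I_D² − 11.6·I_D + 1.89 = 0, with roots I_D = 0.233 or 0.553 mA.
The root I_D = 0.553 mA gives V_GS = 1.36 V ≤ V_t, so take I_D = 0.233 mA.
Then V_GS = 2.42 V and V_DS = V_DD − I_D(R_D+R_S) = 16 − 0.233×6 = 14.6 V.
Saturation requires V_DS ≥ V_GS − V_t = 0.415 V; 14.6 ≥ 0.415 ✓.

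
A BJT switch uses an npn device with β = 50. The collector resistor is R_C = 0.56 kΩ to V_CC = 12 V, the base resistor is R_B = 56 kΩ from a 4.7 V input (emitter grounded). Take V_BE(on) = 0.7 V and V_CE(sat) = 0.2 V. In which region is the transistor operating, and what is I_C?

Assume active. Base-emitter loop: I_B = (V_BB − V_BE)/R_B = (4.7 − 0.7)/56 = 0.0714 mA.
I_C = β·I_B = 50×0.0714 = 3.57 mA.
V_CE = V_CC − I_C·R_C = 12 − 3.57×0.56 = 10 V > V_CE(sat), so the active-region assumption holds.

active; I_C ≈ 3.6 mA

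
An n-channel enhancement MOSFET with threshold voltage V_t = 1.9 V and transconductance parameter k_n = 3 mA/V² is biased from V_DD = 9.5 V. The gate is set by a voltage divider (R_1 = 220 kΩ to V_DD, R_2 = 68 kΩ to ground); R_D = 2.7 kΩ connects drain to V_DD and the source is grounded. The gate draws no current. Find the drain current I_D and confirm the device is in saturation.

V_G = V_DD·R_2/(R_1+R_2) = 9.5×68/288 = 2.24 V. With the source grounded, V_GS = V_G = 2.24 V.
Assume saturation: I_D = (k_n/2)(V_GS − V_t)² = (3/2)×(2.24 − 1.9)² = 1.5×0.343² = 0.177 mA.
V_DS = V_DD − I_D·R_D = 9.5 − 0.177×2.7 = 9.02 V.
Saturation requires V_DS ≥ V_GS − V_t = 0.343 V; 9.02 ≥ 0.343 ✓.

I_D ≈ 0.18 mA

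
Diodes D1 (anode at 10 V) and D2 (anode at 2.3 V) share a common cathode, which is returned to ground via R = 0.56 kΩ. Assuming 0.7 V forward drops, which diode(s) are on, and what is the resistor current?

Assume both conduct. Then node N would need to be at both 10−0.7 = 9.3 V and 2.3−0.7 = 1.6 V, which is impossible.
Assume only D1 conducts: V_N = 10 − 0.7 = 9.3 V, so I_R = 9.3/0.56 = 16.6 mA.
Check D2: its anode-to-cathode voltage is 2.3 − 9.3 = -7 V < 0.7 V, so it is off. The assumption is consistent.

Only D1 conducts; I_R ≈ 17 mA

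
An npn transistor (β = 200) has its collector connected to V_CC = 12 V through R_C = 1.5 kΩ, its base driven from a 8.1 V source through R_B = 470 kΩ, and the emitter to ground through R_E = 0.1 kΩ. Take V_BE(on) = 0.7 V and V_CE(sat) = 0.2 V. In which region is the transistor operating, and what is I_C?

active; I_C ≈ 3 mA

Assume active. Base-emitter loop: I_B = (V_BB − V_BE)/(R_B + (β+1)R_E) = (8.1 − 0.7)/(470 + 201×0.1) = 0.0151 mA.
I_C = β·I_B = 200×0.0151 = 3.02 mA.
V_CE = V_CC − I_C·R_C − I_E·R_E = 12 − 3.02×1.5 − 3.03×0.1 = 7.17 V > V_CE(sat), so the active-region assumption holds.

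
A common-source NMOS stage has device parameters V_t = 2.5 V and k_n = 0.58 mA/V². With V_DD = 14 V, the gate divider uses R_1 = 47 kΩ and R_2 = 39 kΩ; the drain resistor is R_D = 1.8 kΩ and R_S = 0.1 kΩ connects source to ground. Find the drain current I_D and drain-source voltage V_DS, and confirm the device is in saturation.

I_D ≈ 3.5 mA, V_DS ≈ 7.3 V

V_G = V_DD·R_2/(R_1+R_2) = 14×39/86 = 6.35 V.
Assume saturation: I_D = (k_n/2)(V_GS − V_t)² with V_GS = V_G − I_D·R_S = 6.35 − 0.1·I_D.
Substituting gives 0.0029·I_D² − 1.22·I_D + 4.3 = 0, with roots I_D = 3.54 or 418 mA.
The root I_D = 418 mA gives V_GS = -35.5 V ≤ V_t, so take I_D = 3.54 mA.
Then V_GS = 5.99 V and V_DS = V_DD − I_D(R_D+R_S) = 14 − 3.54×1.9 = 7.27 V.
Saturation requires V_DS ≥ V_GS − V_t = 3.49 V; 7.27 ≥ 3.49 ✓.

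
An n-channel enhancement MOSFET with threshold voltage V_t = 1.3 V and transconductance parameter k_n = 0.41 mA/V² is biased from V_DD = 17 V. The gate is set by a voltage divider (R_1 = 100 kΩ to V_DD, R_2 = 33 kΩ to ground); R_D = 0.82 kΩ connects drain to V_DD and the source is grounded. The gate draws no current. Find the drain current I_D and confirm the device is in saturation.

I_D ≈ 1.7 mA

V_G = V_DD·R_2/(R_1+R_2) = 17×33/133 = 4.22 V. With the source grounded, V_GS = V_G = 4.22 V.
Assume saturation: I_D = (k_n/2)(V_GS − V_t)² = (0.41/2)×(4.22 − 1.3)² = 0.205×2.92² = 1.75 mA.
V_DS = V_DD − I_D·R_D = 17 − 1.75×0.82 = 15.6 V.
Saturation requires V_DS ≥ V_GS − V_t = 2.92 V; 15.6 ≥ 2.92 ✓.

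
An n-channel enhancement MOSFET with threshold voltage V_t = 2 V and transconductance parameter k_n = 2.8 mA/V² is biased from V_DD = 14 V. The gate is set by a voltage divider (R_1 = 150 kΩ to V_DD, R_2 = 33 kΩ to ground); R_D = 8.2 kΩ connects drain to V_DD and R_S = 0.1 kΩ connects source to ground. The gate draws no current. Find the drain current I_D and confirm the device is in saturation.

I_D ≈ 0.34 mA

V_G = V_DD·R_2/(R_1+R_2) = 14×33/183 = 2.52 V.
Assume saturation: I_D = (k_n/2)(V_GS − V_t)² with V_GS = V_G − I_D·R_S = 2.52 − 0.1·I_D.
Substituting gives 0.014·I_D² − 1.15·I_D + 0.385 = 0, with roots I_D = 0.337 or 81.6 mA.
The root I_D = 81.6 mA gives V_GS = -5.63 V ≤ V_t, so take I_D = 0.337 mA.
Then V_GS = 2.49 V and V_DS = V_DD − I_D(R_D+R_S) = 14 − 0.337×8.3 = 11.2 V.
Saturation requires V_DS ≥ V_GS − V_t = 0.491 V; 11.2 ≥ 0.491 ✓.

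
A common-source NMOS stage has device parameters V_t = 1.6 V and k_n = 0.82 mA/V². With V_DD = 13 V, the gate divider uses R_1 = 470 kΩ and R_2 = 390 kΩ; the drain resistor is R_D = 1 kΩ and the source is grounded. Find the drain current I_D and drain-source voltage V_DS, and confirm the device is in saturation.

I_D ≈ 7.6 mA, V_DS ≈ 5.4 V

V_G = V_DD·R_2/(R_1+R_2) = 13×390/860 = 5.9 V. With the source grounded, V_GS = V_G = 5.9 V.
Assume saturation: I_D = (k_n/2)(V_GS − V_t)² = (0.82/2)×(5.9 − 1.6)² = 0.41×4.3² = 7.56 mA.
V_DS = V_DD − I_D·R_D = 13 − 7.56×1 = 5.44 V.
Saturation requires V_DS ≥ V_GS − V_t = 4.3 V; 5.44 ≥ 4.3 ✓.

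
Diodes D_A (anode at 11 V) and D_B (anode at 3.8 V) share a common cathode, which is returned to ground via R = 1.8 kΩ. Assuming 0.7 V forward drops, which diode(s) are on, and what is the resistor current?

Only D_A conducts; I_R ≈ 5.7 mA

Assume both conduct. Then node N would need to be at both 11−0.7 = 10.3 V and 3.8−0.7 = 3.1 V, which is impossible.
Assume only D_A conducts: V_N = 11 − 0.7 = 10.3 V, so I_R = 10.3/1.8 = 5.72 mA.
Check D_B: its anode-to-cathode voltage is 3.8 − 10.3 = -6.5 V < 0.7 V, so it is off. The assumption is consistent.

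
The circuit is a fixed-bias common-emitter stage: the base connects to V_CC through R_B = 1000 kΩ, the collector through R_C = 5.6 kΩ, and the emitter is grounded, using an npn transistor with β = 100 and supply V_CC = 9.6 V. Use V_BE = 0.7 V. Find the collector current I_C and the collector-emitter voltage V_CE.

Base loop: V_CC = I_B·R_B + V_BE, so I_B = (9.6 − 0.7)/1000 kΩ = 0.0089 mA.
In the active region I_C = β·I_B = 100 × 0.0089 = 0.89 mA.
Collector loop: V_CE = V_CC − I_C·R_C = 9.6 − 0.89×5.6 = 4.62 V.
Since V_CE = 4.62 V > V_CE(sat) ≈ 0.2 V, the transistor is in the active region as assumed.

I_C ≈ 0.89 mA, V_CE ≈ 4.6 V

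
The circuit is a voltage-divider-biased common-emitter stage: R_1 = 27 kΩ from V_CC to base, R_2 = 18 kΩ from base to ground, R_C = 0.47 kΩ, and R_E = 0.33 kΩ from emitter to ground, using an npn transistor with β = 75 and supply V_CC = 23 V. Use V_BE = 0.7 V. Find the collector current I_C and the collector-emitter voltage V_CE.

Thevenize the base divider: V_Th = V_CC·R_2/(R_1+R_2) = 23×18/45 = 9.2 V, R_Th = R_1‖R_2 = 10.8 kΩ.
Base-emitter loop: V_Th = I_B·R_Th + V_BE + (β+1)I_B·R_E, so I_B = (9.2 − 0.7) / (10.8 + 76×0.33) = 0.237 mA.
I_C = β·I_B = 75×0.237 = 17.8 mA, and I_E = (β+1)I_B = 18 mA.
V_CE = V_CC − I_C·R_C − I_E·R_E = 23 − 17.8×0.47 − 18×0.33 = 8.71 V.
V_CE = 8.71 V > 0.2 V confirms active-region operation.

I_C ≈ 18 mA, V_CE ≈ 8.7 V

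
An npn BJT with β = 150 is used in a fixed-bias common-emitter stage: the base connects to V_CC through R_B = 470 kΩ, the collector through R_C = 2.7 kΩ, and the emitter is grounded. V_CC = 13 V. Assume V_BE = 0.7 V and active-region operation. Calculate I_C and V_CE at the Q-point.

I_C ≈ 3.9 mA, V_CE ≈ 2.4 V

Base loop: V_CC = I_B·R_B + V_BE, so I_B = (13 − 0.7)/470 kΩ = 0.0262 mA.
In the active region I_C = β·I_B = 150 × 0.0262 = 3.93 mA.
Collector loop: V_CE = V_CC − I_C·R_C = 13 − 3.93×2.7 = 2.4 V.
Since V_CE = 2.4 V > V_CE(sat) ≈ 0.2 V, the transistor is in the active region as assumed.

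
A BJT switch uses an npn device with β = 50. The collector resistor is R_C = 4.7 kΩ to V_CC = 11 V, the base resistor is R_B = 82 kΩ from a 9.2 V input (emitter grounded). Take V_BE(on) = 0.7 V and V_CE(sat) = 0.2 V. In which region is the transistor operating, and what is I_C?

Assume active: I_B = (9.2 − 0.7)/82 = 0.104 mA, giving I_C = β·I_B = 5.18 mA.
But then V_CE = 11 − 5.18×4.7 = -13.4 V < V_CE(sat) = 0.2 V — impossible in the active region.
So the transistor is saturated. With V_CE = 0.2 V, I_C = (V_CC − 0.2)/R_C = 10.8/4.7 = 2.3 mA.
Check: β·I_B = 5.18 mA > I_C = 2.3 mA, confirming saturation.

saturation; I_C ≈ 2.3 mA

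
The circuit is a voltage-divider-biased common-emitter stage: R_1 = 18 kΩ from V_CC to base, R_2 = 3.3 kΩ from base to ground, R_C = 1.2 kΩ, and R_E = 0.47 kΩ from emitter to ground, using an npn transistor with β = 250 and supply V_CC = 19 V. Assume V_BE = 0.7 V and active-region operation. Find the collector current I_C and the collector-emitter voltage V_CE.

Thevenize the base divider: V_Th = V_CC·R_2/(R_1+R_2) = 19×3.3/21.3 = 2.94 V, R_Th = R_1‖R_2 = 2.79 kΩ.
Base-emitter loop: V_Th = I_B·R_Th + V_BE + (β+1)I_B·R_E, so I_B = (2.94 − 0.7) / (2.79 + 251×0.47) = 0.0186 mA.
I_C = β·I_B = 250×0.0186 = 4.64 mA, and I_E = (β+1)I_B = 4.66 mA.
V_CE = V_CC − I_C·R_C − I_E·R_E = 19 − 4.64×1.2 − 4.66×0.47 = 11.2 V.
V_CE = 11.2 V > 0.2 V confirms active-region operation.

I_C ≈ 4.6 mA, V_CE ≈ 11 V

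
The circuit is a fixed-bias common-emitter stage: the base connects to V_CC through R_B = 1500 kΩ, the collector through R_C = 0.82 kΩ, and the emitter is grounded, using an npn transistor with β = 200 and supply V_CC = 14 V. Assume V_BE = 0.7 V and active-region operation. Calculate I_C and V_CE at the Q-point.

I_C ≈ 1.8 mA, V_CE ≈ 13 V

Base loop: V_CC = I_B·R_B + V_BE, so I_B = (14 − 0.7)/1500 kΩ = 0.00887 mA.
In the active region I_C = β·I_B = 200 × 0.00887 = 1.77 mA.
Collector loop: V_CE = V_CC − I_C·R_C = 14 − 1.77×0.82 = 12.5 V.
Since V_CE = 12.5 V > V_CE(sat) ≈ 0.2 V, the transistor is in the active region as assumed.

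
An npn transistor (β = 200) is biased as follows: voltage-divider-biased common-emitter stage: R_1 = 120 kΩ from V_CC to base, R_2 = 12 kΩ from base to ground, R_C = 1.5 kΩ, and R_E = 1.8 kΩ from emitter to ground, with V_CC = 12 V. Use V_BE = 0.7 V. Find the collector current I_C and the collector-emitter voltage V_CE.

I_C ≈ 0.21 mA, V_CE ≈ 11 V

Thevenize the base divider: V_Th = V_CC·R_2/(R_1+R_2) = 12×12/132 = 1.09 V, R_Th = R_1‖R_2 = 10.9 kΩ.
Base-emitter loop: V_Th = I_B·R_Th + V_BE + (β+1)I_B·R_E, so I_B = (1.09 − 0.7) / (10.9 + 201×1.8) = 0.00105 mA.
I_C = β·I_B = 200×0.00105 = 0.21 mA, and I_E = (β+1)I_B = 0.211 mA.
V_CE = V_CC − I_C·R_C − I_E·R_E = 12 − 0.21×1.5 − 0.211×1.8 = 11.3 V.
V_CE = 11.3 V > 0.2 V confirms active-region operation.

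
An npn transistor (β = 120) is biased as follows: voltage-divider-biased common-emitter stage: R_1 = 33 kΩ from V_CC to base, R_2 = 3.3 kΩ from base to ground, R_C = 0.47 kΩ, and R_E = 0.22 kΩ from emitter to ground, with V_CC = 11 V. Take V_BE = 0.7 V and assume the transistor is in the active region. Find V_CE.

V_CE ≈ 10 V

Thevenize the base divider: V_Th = V_CC·R_2/(R_1+R_2) = 11×3.3/36.3 = 1 V, R_Th = R_1‖R_2 = 3 kΩ.
Base-emitter loop: V_Th = I_B·R_Th + V_BE + (β+1)I_B·R_E, so I_B = (1 − 0.7) / (3 + 121×0.22) = 0.0101 mA.
I_C = β·I_B = 120×0.0101 = 1.22 mA, and I_E = (β+1)I_B = 1.23 mA.
V_CE = V_CC − I_C·R_C − I_E·R_E = 11 − 1.22×0.47 − 1.23×0.22 = 10.2 V.
V_CE = 10.2 V > 0.2 V confirms active-region operation.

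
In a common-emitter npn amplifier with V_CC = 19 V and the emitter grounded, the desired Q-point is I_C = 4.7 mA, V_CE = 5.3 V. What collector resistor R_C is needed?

R_C ≈ 2.9 kΩ

Collector loop: V_CC = I_C·R_C + V_CE.
R_C = (V_CC − V_CE)/I_C = (19 − 5.3)/4.7 = 2.91 kΩ.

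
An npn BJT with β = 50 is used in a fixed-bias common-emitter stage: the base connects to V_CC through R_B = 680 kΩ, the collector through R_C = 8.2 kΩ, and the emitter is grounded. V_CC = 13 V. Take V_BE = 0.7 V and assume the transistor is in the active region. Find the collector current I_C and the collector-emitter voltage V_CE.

Base loop: V_CC = I_B·R_B + V_BE, so I_B = (13 − 0.7)/680 kΩ = 0.0181 mA.
In the active region I_C = β·I_B = 50 × 0.0181 = 0.904 mA.
Collector loop: V_CE = V_CC − I_C·R_C = 13 − 0.904×8.2 = 5.58 V.
Since V_CE = 5.58 V > V_CE(sat) ≈ 0.2 V, the transistor is in the active region as assumed.

I_C ≈ 0.9 mA, V_CE ≈ 5.6 V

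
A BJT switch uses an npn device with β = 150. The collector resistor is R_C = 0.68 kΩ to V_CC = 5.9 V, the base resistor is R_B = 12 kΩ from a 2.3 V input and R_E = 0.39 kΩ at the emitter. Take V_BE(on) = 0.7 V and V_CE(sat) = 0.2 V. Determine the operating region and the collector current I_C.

Assume active. Base-emitter loop: I_B = (V_BB − V_BE)/(R_B + (β+1)R_E) = (2.3 − 0.7)/(12 + 151×0.39) = 0.0226 mA.
I_C = β·I_B = 150×0.0226 = 3.39 mA.
V_CE = V_CC − I_C·R_C − I_E·R_E = 5.9 − 3.39×0.68 − 3.41×0.39 = 2.27 V > V_CE(sat), so the active-region assumption holds.

active; I_C ≈ 3.4 mA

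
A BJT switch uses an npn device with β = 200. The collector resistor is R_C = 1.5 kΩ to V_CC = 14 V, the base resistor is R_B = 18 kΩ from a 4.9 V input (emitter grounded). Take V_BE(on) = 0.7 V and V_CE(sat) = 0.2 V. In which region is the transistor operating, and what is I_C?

Assume active: I_B = (4.9 − 0.7)/18 = 0.233 mA, giving I_C = β·I_B = 46.7 mA.
But then V_CE = 14 − 46.7×1.5 = -56 V < V_CE(sat) = 0.2 V — impossible in the active region.
So the transistor is saturated. With V_CE = 0.2 V, I_C = (V_CC − 0.2)/R_C = 13.8/1.5 = 9.2 mA.
Check: β·I_B = 46.7 mA > I_C = 9.2 mA, confirming saturation.

saturation; I_C ≈ 9.2 mA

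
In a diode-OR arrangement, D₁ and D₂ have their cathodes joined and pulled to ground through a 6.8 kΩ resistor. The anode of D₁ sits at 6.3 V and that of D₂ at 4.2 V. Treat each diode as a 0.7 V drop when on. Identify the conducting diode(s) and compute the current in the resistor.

Only D₁ conducts; I_R ≈ 0.82 mA

Assume both conduct. Then node N would need to be at both 6.3−0.7 = 5.6 V and 4.2−0.7 = 3.5 V, which is impossible.
Assume only D₁ conducts: V_N = 6.3 − 0.7 = 5.6 V, so I_R = 5.6/6.8 = 0.824 mA.
Check D₂: its anode-to-cathode voltage is 4.2 − 5.6 = -1.4 V < 0.7 V, so it is off. The assumption is consistent.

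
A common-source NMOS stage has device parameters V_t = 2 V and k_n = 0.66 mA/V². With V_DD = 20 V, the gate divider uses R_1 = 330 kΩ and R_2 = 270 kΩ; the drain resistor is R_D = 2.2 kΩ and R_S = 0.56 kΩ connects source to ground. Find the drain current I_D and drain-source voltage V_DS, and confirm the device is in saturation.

I_D ≈ 5.3 mA, V_DS ≈ 5.3 V

V_G = V_DD·R_2/(R_1+R_2) = 20×270/600 = 9 V.
Assume saturation: I_D = (k_n/2)(V_GS − V_t)² with V_GS = V_G − I_D·R_S = 9 − 0.56·I_D.
Substituting gives 0.103·I_D² − 3.59·I_D + 16.2 = 0, with roots I_D = 5.33 or 29.3 mA.
The root I_D = 29.3 mA gives V_GS = -7.43 V ≤ V_t, so take I_D = 5.33 mA.
Then V_GS = 6.02 V and V_DS = V_DD − I_D(R_D+R_S) = 20 − 5.33×2.76 = 5.3 V.
Saturation requires V_DS ≥ V_GS − V_t = 4.02 V; 5.3 ≥ 4.02 ✓.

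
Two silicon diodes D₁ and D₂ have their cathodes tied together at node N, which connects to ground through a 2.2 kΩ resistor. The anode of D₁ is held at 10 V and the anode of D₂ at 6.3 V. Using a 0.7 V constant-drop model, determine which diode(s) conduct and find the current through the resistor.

Only D₁ conducts; I_R ≈ 4.2 mA

Assume both conduct. Then node N would need to be at both 10−0.7 = 9.3 V and 6.3−0.7 = 5.6 V, which is impossible.
Assume only D₁ conducts: V_N = 10 − 0.7 = 9.3 V, so I_R = 9.3/2.2 = 4.23 mA.
Check D₂: its anode-to-cathode voltage is 6.3 − 9.3 = -3 V < 0.7 V, so it is off. The assumption is consistent.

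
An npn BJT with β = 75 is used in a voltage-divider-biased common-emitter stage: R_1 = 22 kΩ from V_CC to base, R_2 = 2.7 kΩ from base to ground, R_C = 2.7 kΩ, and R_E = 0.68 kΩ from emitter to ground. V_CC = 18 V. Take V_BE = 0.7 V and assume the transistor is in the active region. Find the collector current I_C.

Thevenize the base divider: V_Th = V_CC·R_2/(R_1+R_2) = 18×2.7/24.7 = 1.97 V, R_Th = R_1‖R_2 = 2.4 kΩ.
Base-emitter loop: V_Th = I_B·R_Th + V_BE + (β+1)I_B·R_E, so I_B = (1.97 − 0.7) / (2.4 + 76×0.68) = 0.0234 mA.
I_C = β·I_B = 75×0.0234 = 1.76 mA, and I_E = (β+1)I_B = 1.78 mA.
V_CE = V_CC − I_C·R_C − I_E·R_E = 18 − 1.76×2.7 − 1.78×0.68 = 12 V.
V_CE = 12 V > 0.2 V confirms active-region operation.

I_C ≈ 1.8 mA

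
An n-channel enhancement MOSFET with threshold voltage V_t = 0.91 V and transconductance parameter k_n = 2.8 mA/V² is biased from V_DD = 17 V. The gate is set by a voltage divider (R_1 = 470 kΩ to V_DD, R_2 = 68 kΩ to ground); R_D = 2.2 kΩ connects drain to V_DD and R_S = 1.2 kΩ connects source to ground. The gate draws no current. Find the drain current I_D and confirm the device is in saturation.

I_D ≈ 0.52 mA

V_G = V_DD·R_2/(R_1+R_2) = 17×68/538 = 2.15 V.
Assume saturation: I_D = (k_n/2)(V_GS − V_t)² with V_GS = V_G − I_D·R_S = 2.15 − 1.2·I_D.
Substituting gives 2.02·I_D² − 5.16·I_D + 2.15 = 0, with roots I_D = 0.523 or 2.04 mA.
The root I_D = 2.04 mA gives V_GS = -0.296 V ≤ V_t, so take I_D = 0.523 mA.
Then V_GS = 1.52 V and V_DS = V_DD − I_D(R_D+R_S) = 17 − 0.523×3.4 = 15.2 V.
Saturation requires V_DS ≥ V_GS − V_t = 0.611 V; 15.2 ≥ 0.611 ✓.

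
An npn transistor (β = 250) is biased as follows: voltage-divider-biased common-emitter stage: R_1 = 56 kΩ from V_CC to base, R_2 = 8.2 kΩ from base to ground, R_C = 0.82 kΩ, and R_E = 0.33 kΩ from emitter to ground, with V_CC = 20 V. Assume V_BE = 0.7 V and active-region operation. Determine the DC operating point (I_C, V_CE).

I_C ≈ 5.2 mA, V_CE ≈ 14 V

Thevenize the base divider: V_Th = V_CC·R_2/(R_1+R_2) = 20×8.2/64.2 = 2.55 V, R_Th = R_1‖R_2 = 7.15 kΩ.
Base-emitter loop: V_Th = I_B·R_Th + V_BE + (β+1)I_B·R_E, so I_B = (2.55 − 0.7) / (7.15 + 251×0.33) = 0.0206 mA.
I_C = β·I_B = 250×0.0206 = 5.15 mA, and I_E = (β+1)I_B = 5.17 mA.
V_CE = V_CC − I_C·R_C − I_E·R_E = 20 − 5.15×0.82 − 5.17×0.33 = 14.1 V.
V_CE = 14.1 V > 0.2 V confirms active-region operation.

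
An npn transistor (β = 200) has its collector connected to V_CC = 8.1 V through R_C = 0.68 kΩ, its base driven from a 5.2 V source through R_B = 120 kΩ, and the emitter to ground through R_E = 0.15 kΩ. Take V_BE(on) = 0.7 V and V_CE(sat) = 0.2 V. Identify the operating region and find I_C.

Assume active. Base-emitter loop: I_B = (V_BB − V_BE)/(R_B + (β+1)R_E) = (5.2 − 0.7)/(120 + 201×0.15) = 0.03 mA.
I_C = β·I_B = 200×0.03 = 5.99 mA.
V_CE = V_CC − I_C·R_C − I_E·R_E = 8.1 − 5.99×0.68 − 6.02×0.15 = 3.12 V > V_CE(sat), so the active-region assumption holds.

active; I_C ≈ 6 mA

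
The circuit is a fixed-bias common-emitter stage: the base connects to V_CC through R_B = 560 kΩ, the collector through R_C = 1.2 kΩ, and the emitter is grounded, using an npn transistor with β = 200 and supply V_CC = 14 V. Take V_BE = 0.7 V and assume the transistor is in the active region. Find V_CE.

V_CE ≈ 8.3 V

Base loop: V_CC = I_B·R_B + V_BE, so I_B = (14 − 0.7)/560 kΩ = 0.0238 mA.
In the active region I_C = β·I_B = 200 × 0.0238 = 4.75 mA.
Collector loop: V_CE = V_CC − I_C·R_C = 14 − 4.75×1.2 = 8.3 V.
Since V_CE = 8.3 V > V_CE(sat) ≈ 0.2 V, the transistor is in the active region as assumed.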